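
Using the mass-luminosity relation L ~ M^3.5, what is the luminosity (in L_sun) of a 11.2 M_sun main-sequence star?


L/L_sun = (M/M_sun)^3.5 = 11.2^3.5 = 4701.7884

4701.7884 L_sun


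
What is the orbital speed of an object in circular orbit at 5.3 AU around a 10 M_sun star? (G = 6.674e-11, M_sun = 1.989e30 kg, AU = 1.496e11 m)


v = sqrt(GM/r) = sqrt(6.674e-11 * 1.989e+31 / 7.929e+11) = 40917.2805

40917.2805 m/s


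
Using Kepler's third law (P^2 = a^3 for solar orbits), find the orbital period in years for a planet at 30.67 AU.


P = a^(3/2) = 30.67^1.5 = 169.852

169.852 years


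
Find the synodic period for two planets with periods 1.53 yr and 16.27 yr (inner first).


1/P_syn = |1/P1 - 1/P2| = |1/1.53 - 1/16.27| => P_syn = 1.6888

1.6888 years


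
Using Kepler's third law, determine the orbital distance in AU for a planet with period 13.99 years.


a = P^(2/3) = 13.99^(2/3) = 5.806

5.806 AU


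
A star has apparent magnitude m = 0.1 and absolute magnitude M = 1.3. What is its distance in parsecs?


d = 10^((m - M + 5)/5) = 10^((0.1 - 1.3 + 5)/5) = 5.7544

5.7544 pc


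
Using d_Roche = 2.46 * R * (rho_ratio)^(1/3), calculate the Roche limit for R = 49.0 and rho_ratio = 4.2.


d_Roche = 2.46 * 49.0 * 4.2^(1/3) = 194.4827

194.4827


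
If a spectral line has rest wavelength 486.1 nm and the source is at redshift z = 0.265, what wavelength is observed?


lam_obs = lam_emit * (1 + z) = 486.1 * (1 + 0.265) = 614.9165

614.9165 nm


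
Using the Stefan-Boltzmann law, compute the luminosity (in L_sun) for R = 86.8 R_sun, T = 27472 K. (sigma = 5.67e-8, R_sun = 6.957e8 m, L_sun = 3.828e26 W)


R = 86.8 * 6.957e8 m = 6.038676e+10 m. L = 4*pi*R^2*sigma*T^4 = 4*pi*(6.038676e+10)^2 * 5.67e-8 * 27472^4 = 1.479917451e+33 W. L/L_sun = 1.479917451e+33 / 3.828e26 = 3.866e+06

3.866e+06 L_sun


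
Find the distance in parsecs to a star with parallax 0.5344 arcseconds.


d = 1/p = 1/0.5344 = 1.8713

1.8713 pc


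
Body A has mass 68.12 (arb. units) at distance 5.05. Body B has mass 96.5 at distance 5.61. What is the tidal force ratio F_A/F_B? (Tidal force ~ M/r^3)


Ratio = (M1/r1^3) / (M2/r2^3) = (68.12/5.05^3) / (96.5/5.61^3) = 0.9677

0.9677


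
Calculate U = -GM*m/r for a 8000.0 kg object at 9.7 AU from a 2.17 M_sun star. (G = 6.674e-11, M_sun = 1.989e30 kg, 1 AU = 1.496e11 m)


M = 2.17 * 1.989e30 kg = 4.31613e+30 kg; r = 9.7 AU * 1.496e11 m/AU = 1.45112e+12 m. U = -GM*m/r = -(6.674e-11 * 4.31613e+30 * 8000.0) / 1.45112e+12 = -1.588e+12

-1.588e+12 J


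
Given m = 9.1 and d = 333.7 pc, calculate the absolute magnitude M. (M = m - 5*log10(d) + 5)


M = m - 5*log10(d) + 5 = 9.1 - 5*log10(333.7) + 5 = 1.4832

1.4832


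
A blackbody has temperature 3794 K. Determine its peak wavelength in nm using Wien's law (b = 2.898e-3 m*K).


lam_max = b / T = 2.898e-3 / 3794 = 7.638e-07 m = 763.8376 nm

763.8376 nm


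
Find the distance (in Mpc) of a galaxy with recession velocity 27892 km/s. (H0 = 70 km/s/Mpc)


d = v / H0 = 27892 / 70 = 398.4571

398.4571 Mpc


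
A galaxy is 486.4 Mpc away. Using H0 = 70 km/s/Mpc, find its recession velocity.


v = H0 * d = 70 * 486.4 = 34048.0

34048.0 km/s


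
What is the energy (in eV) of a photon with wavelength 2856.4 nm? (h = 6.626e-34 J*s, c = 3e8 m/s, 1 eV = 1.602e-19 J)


E = hc/lambda = 6.626e-34 * 3e8 / 2.856e-06 = 6.959e-20 J = 0.4344 eV

0.4344 eV


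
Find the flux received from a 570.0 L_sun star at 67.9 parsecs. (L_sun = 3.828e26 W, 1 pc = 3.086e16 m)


F = L / (4*pi*d^2) = 2.182e+29 / (4*pi*(2.095e+18)^2) = 3.955e-09

3.955e-09 W/m^2


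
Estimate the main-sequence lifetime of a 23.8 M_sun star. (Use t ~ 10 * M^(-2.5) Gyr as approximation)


t = 10 * M^(-2.5) = 10 * 23.8^(-2.5) = 0.0036

0.0036 Gyr


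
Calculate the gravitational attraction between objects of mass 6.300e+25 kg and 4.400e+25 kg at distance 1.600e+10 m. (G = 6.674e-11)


F = G*m1*m2/r^2 = 6.674e-11 * 6.300e+25 * 4.400e+25 / (1.600e+10)^2 = 6.674e-11 * 2.772e+51 / 2.560e+20 = 7.227e+20

7.227e+20 N


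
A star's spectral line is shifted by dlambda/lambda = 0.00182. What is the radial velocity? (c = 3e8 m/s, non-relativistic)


v = (dlambda/lambda) * c = 0.00182 * 3e8 = 546000.0

546000.0 m/s


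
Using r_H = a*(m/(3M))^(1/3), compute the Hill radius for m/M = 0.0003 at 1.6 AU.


r_H = a * (m/3M)^(1/3) = 1.6 * (0.0003/3)^(1/3) = 0.0743

0.0743 AU


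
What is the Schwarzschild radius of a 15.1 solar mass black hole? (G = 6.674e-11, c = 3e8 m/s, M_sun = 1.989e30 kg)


M = 15.1 * 1.989e30 kg = 3.00339e+31 kg. rs = 2GM/c^2 = 2 * 6.674e-11 * 3.00339e+31 / (3e8)^2 = 44543.6108

44543.6108 m


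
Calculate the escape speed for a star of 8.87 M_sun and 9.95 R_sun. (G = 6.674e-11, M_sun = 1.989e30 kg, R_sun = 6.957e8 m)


M = 8.87 * 1.989e30 kg = 1.764243e+31 kg; R = 9.95 * 6.957e8 m = 6.922215e+09 m. v_esc = sqrt(2GM/R) = sqrt(2 * 6.674e-11 * 1.764243e+31 / 6.922215e+09) = 583263.4447

583263.4447 m/s


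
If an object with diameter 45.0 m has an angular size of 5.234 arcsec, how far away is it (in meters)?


D = size / theta_rad, theta_rad = 5.234 * pi/(180*3600) = 2.538e-05, D = 1.773e+06

1.773e+06 m


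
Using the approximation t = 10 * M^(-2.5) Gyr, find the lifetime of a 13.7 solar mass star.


t = 10 * M^(-2.5) = 10 * 13.7^(-2.5) = 0.0144

0.0144 Gyr


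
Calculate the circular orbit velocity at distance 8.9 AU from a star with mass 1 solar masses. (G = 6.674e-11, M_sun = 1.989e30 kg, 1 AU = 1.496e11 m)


v = sqrt(GM/r) = sqrt(6.674e-11 * 1.989e+30 / 1.331e+12) = 9985.0373

9985.0373 m/s


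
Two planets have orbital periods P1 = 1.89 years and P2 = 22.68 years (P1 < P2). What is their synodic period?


1/P_syn = |1/P1 - 1/P2| = |1/1.89 - 1/22.68| => P_syn = 2.0618

2.0618 years


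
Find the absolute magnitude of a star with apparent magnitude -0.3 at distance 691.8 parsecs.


M = m - 5*log10(d) + 5 = -0.3 - 5*log10(691.8) + 5 = -9.4999

-9.4999


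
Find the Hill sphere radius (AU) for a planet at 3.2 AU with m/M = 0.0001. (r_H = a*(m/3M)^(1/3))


r_H = a * (m/3M)^(1/3) = 3.2 * (0.0001/3)^(1/3) = 0.103

0.103 AU


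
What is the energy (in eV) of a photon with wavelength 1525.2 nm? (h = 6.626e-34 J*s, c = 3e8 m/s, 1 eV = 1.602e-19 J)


E = hc/lambda = 6.626e-34 * 3e8 / 1.525e-06 = 1.303e-19 J = 0.8135 eV

0.8135 eV


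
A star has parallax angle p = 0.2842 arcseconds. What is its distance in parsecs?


d = 1/p = 1/0.2842 = 3.5186

3.5186 pc


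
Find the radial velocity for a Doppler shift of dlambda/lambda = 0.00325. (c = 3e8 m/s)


v = (dlambda/lambda) * c = 0.00325 * 3e8 = 975000.0

975000.0 m/s


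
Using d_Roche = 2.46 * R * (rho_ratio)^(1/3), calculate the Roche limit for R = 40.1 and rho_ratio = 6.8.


d_Roche = 2.46 * 40.1 * 6.8^(1/3) = 186.8884

186.8884


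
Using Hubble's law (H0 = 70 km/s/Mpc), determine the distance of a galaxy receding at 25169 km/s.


d = v / H0 = 25169 / 70 = 359.5571

359.5571 Mpc


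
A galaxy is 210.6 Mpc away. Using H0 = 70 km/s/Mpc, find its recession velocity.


v = H0 * d = 70 * 210.6 = 14742.0

14742.0 km/s


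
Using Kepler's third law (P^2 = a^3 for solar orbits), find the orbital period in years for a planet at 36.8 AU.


P = a^(3/2) = 36.8^1.5 = 223.2399

223.2399 years


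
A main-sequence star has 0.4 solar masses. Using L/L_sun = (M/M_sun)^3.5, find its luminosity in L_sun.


L/L_sun = (M/M_sun)^3.5 = 0.4^3.5 = 0.0405

0.0405 L_sun


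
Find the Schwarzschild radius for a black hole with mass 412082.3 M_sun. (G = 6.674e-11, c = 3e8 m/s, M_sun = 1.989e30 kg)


M = 412082.3 * 1.989e30 kg = 8.196316947e+35 kg. rs = 2GM/c^2 = 2 * 6.674e-11 * 8.196316947e+35 / (3e8)^2 = 1.216e+09

1.216e+09 m


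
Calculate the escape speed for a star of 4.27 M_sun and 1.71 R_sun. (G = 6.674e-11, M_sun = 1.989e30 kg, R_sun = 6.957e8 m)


M = 4.27 * 1.989e30 kg = 8.49303e+30 kg; R = 1.71 * 6.957e8 m = 1.189647e+09 m. v_esc = sqrt(2GM/R) = sqrt(2 * 6.674e-11 * 8.49303e+30 / 1.189647e+09) = 976181.0466

976181.0466 m/s


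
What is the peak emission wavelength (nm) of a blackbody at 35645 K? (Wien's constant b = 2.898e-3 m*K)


lam_max = b / T = 2.898e-3 / 35645 = 8.130e-08 m = 81.3017 nm

81.3017 nm


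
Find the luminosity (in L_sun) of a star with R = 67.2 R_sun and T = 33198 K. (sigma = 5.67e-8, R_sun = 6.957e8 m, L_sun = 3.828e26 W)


R = 67.2 * 6.957e8 m = 4.675104e+10 m. L = 4*pi*R^2*sigma*T^4 = 4*pi*(4.675104e+10)^2 * 5.67e-8 * 33198^4 = 1.891573226e+33 W. L/L_sun = 1.891573226e+33 / 3.828e26 = 4.941e+06

4.941e+06 L_sun


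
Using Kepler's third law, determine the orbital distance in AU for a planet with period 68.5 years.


a = P^(2/3) = 68.5^(2/3) = 16.7415

16.7415 AU


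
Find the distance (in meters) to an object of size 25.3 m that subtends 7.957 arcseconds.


D = size / theta_rad, theta_rad = 7.957 * pi/(180*3600) = 3.858e-05, D = 655837.5767

655837.5767 m


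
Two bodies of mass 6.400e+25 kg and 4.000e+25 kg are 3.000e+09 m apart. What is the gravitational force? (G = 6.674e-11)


F = G*m1*m2/r^2 = 6.674e-11 * 6.400e+25 * 4.000e+25 / (3.000e+09)^2 = 6.674e-11 * 2.560e+51 / 9.000e+18 = 1.898e+22

1.898e+22 N


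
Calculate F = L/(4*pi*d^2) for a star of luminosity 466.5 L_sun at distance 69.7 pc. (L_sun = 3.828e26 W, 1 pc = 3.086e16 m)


F = L / (4*pi*d^2) = 1.786e+29 / (4*pi*(2.151e+18)^2) = 3.072e-09

3.072e-09 W/m^2


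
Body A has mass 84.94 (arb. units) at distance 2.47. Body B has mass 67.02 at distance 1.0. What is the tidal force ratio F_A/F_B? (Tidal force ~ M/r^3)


Ratio = (M1/r1^3) / (M2/r2^3) = (84.94/2.47^3) / (67.02/1.0^3) = 0.0841

0.0841


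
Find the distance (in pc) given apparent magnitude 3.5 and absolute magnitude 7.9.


d = 10^((m - M + 5)/5) = 10^((3.5 - 7.9 + 5)/5) = 1.3183

1.3183 pc


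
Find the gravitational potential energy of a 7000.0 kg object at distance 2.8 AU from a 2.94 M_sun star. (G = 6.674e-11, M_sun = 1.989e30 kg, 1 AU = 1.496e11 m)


M = 2.94 * 1.989e30 kg = 5.84766e+30 kg; r = 2.8 AU * 1.496e11 m/AU = 4.1888e+11 m. U = -GM*m/r = -(6.674e-11 * 5.84766e+30 * 7000.0) / 4.1888e+11 = -6.522e+12

-6.522e+12 J


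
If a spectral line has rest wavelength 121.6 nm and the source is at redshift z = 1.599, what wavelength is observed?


lam_obs = lam_emit * (1 + z) = 121.6 * (1 + 1.599) = 316.0384

316.0384 nm


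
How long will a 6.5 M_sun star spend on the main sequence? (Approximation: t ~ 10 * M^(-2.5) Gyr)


t = 10 * M^(-2.5) = 10 * 6.5^(-2.5) = 0.0928

0.0928 Gyr


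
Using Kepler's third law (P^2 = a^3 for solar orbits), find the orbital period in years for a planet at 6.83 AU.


P = a^(3/2) = 6.83^1.5 = 17.8497

17.8497 years


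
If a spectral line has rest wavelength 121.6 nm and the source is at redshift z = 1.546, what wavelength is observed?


lam_obs = lam_emit * (1 + z) = 121.6 * (1 + 1.546) = 309.5936

309.5936 nm


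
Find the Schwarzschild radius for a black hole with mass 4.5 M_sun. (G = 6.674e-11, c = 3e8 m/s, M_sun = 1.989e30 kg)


M = 4.5 * 1.989e30 kg = 8.9505e+30 kg. rs = 2GM/c^2 = 2 * 6.674e-11 * 8.9505e+30 / (3e8)^2 = 13274.586

13274.586 m


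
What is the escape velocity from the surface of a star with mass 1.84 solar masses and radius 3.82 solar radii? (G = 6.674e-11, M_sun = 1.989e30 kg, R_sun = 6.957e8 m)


M = 1.84 * 1.989e30 kg = 3.65976e+30 kg; R = 3.82 * 6.957e8 m = 2.657574e+09 m. v_esc = sqrt(2GM/R) = sqrt(2 * 6.674e-11 * 3.65976e+30 / 2.657574e+09) = 428737.7445

428737.7445 m/s


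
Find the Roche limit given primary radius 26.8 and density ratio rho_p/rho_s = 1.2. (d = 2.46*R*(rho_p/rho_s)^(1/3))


d_Roche = 2.46 * 26.8 * 1.2^(1/3) = 70.059

70.059


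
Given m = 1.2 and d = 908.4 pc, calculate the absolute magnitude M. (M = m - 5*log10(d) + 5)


M = m - 5*log10(d) + 5 = 1.2 - 5*log10(908.4) + 5 = -8.5914

-8.5914


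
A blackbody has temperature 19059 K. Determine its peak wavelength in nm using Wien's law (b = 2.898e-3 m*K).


lam_max = b / T = 2.898e-3 / 19059 = 1.521e-07 m = 152.0541 nm

152.0541 nm


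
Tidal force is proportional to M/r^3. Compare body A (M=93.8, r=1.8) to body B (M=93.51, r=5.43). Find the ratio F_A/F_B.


Ratio = (M1/r1^3) / (M2/r2^3) = (93.8/1.8^3) / (93.51/5.43^3) = 27.5376

27.5376


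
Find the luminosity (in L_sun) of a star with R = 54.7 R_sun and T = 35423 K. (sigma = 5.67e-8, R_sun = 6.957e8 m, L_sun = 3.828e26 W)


R = 54.7 * 6.957e8 m = 3.805479e+10 m. L = 4*pi*R^2*sigma*T^4 = 4*pi*(3.805479e+10)^2 * 5.67e-8 * 35423^4 = 1.624624278e+33 W. L/L_sun = 1.624624278e+33 / 3.828e26 = 4.244e+06

4.244e+06 L_sun


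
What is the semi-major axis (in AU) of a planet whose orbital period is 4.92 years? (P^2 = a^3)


a = P^(2/3) = 4.92^(2/3) = 2.8927

2.8927 AU


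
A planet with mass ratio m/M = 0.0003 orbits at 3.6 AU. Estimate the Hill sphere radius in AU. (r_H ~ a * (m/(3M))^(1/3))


r_H = a * (m/3M)^(1/3) = 3.6 * (0.0003/3)^(1/3) = 0.1671

0.1671 AU


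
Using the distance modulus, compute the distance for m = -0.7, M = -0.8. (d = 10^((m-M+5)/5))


d = 10^((m - M + 5)/5) = 10^((-0.7 - -0.8 + 5)/5) = 10.4713

10.4713 pc


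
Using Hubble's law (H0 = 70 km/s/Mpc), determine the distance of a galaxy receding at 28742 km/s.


d = v / H0 = 28742 / 70 = 410.6

410.6 Mpc


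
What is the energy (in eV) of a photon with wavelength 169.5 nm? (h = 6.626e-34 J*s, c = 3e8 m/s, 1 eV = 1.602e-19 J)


E = hc/lambda = 6.626e-34 * 3e8 / 1.695e-07 = 1.173e-18 J = 7.3205 eV

7.3205 eV


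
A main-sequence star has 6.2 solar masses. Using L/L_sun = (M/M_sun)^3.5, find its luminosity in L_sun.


L/L_sun = (M/M_sun)^3.5 = 6.2^3.5 = 593.4319

593.4319 L_sun


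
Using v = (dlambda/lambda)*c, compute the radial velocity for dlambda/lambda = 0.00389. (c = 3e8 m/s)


v = (dlambda/lambda) * c = 0.00389 * 3e8 = 1.167e+06

1.167e+06 m/s


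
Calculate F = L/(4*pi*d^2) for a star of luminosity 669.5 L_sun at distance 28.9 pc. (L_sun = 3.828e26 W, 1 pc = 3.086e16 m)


F = L / (4*pi*d^2) = 2.563e+29 / (4*pi*(8.919e+17)^2) = 2.564e-08

2.564e-08 W/m^2


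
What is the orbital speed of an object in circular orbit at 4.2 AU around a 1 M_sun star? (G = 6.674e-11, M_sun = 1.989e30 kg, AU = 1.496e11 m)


v = sqrt(GM/r) = sqrt(6.674e-11 * 1.989e+30 / 6.283e+11) = 14535.1678

14535.1678 m/s


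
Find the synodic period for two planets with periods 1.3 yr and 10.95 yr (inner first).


1/P_syn = |1/P1 - 1/P2| = |1/1.3 - 1/10.95| => P_syn = 1.4751

1.4751 years


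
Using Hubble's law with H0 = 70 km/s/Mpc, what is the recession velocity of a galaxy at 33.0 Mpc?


v = H0 * d = 70 * 33.0 = 2310.0

2310.0 km/s


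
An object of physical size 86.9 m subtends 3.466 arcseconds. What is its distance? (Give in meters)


D = size / theta_rad, theta_rad = 3.466 * pi/(180*3600) = 1.680e-05, D = 5.171e+06

5.171e+06 m


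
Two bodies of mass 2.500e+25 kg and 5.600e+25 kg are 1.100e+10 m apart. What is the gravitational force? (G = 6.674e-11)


F = G*m1*m2/r^2 = 6.674e-11 * 2.500e+25 * 5.600e+25 / (1.100e+10)^2 = 6.674e-11 * 1.400e+51 / 1.210e+20 = 7.722e+20

7.722e+20 N


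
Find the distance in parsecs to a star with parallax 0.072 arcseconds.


d = 1/p = 1/0.072 = 13.8889

13.8889 pc


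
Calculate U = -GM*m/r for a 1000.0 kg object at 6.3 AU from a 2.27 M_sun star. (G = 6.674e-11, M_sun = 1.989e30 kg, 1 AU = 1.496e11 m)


M = 2.27 * 1.989e30 kg = 4.51503e+30 kg; r = 6.3 AU * 1.496e11 m/AU = 9.4248e+11 m. U = -GM*m/r = -(6.674e-11 * 4.51503e+30 * 1000.0) / 9.4248e+11 = -3.197e+11

-3.197e+11 J


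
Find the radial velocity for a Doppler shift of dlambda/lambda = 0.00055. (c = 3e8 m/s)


v = (dlambda/lambda) * c = 0.00055 * 3e8 = 165000.0

165000.0 m/s


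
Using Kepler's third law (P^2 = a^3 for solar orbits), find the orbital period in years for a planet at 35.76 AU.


P = a^(3/2) = 35.76^1.5 = 213.8436

213.8436 years


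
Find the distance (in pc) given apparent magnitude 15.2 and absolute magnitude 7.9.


d = 10^((m - M + 5)/5) = 10^((15.2 - 7.9 + 5)/5) = 288.4032

288.4032 pc


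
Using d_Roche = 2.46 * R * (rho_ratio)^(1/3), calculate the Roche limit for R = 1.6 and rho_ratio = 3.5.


d_Roche = 2.46 * 1.6 * 3.5^(1/3) = 5.976

5.976


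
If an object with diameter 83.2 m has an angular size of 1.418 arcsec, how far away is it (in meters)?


D = size / theta_rad, theta_rad = 1.418 * pi/(180*3600) = 6.875e-06, D = 1.210e+07

1.210e+07 m


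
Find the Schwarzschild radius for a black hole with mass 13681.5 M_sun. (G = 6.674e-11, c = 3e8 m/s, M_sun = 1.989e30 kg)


M = 13681.5 * 1.989e30 kg = 2.72125035e+34 kg. rs = 2GM/c^2 = 2 * 6.674e-11 * 2.72125035e+34 / (3e8)^2 = 4.036e+07

4.036e+07 m


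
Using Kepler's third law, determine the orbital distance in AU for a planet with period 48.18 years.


a = P^(2/3) = 48.18^(2/3) = 13.2407

13.2407 AU


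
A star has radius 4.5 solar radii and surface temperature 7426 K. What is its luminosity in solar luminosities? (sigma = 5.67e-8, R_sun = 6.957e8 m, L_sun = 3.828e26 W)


R = 4.5 * 6.957e8 m = 3.13065e+09 m. L = 4*pi*R^2*sigma*T^4 = 4*pi*(3.13065e+09)^2 * 5.67e-8 * 7426^4 = 2.123644107e+28 W. L/L_sun = 2.123644107e+28 / 3.828e26 = 55.4766

55.4766 L_sun


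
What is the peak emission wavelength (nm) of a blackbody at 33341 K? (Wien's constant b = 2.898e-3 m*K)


lam_max = b / T = 2.898e-3 / 33341 = 8.692e-08 m = 86.92 nm

86.92 nm


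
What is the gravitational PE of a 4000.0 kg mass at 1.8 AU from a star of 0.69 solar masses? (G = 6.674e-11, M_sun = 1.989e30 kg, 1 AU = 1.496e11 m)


M = 0.69 * 1.989e30 kg = 1.37241e+30 kg; r = 1.8 AU * 1.496e11 m/AU = 2.6928e+11 m. U = -GM*m/r = -(6.674e-11 * 1.37241e+30 * 4000.0) / 2.6928e+11 = -1.361e+12

-1.361e+12 J


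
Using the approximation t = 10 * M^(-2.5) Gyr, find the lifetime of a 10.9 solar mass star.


t = 10 * M^(-2.5) = 10 * 10.9^(-2.5) = 0.0255

0.0255 Gyr


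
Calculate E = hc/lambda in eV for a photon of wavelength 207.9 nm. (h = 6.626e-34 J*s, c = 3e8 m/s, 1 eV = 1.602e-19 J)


E = hc/lambda = 6.626e-34 * 3e8 / 2.079e-07 = 9.561e-19 J = 5.9684 eV

5.9684 eV


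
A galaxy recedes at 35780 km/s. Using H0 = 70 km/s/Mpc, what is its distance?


d = v / H0 = 35780 / 70 = 511.1429

511.1429 Mpc


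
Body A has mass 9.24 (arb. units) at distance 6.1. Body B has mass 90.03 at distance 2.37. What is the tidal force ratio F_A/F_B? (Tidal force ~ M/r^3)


Ratio = (M1/r1^3) / (M2/r2^3) = (9.24/6.1^3) / (90.03/2.37^3) = 0.006

0.006


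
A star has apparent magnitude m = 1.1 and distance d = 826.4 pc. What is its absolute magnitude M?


M = m - 5*log10(d) + 5 = 1.1 - 5*log10(826.4) + 5 = -8.486

-8.486


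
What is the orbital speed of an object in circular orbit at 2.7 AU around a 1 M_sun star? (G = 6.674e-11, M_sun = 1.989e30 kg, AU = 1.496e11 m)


v = sqrt(GM/r) = sqrt(6.674e-11 * 1.989e+30 / 4.039e+11) = 18128.5394

18128.5394 m/s


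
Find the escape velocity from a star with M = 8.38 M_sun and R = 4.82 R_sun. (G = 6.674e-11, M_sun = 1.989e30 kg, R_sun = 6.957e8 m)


M = 8.38 * 1.989e30 kg = 1.666782e+31 kg; R = 4.82 * 6.957e8 m = 3.353274e+09 m. v_esc = sqrt(2GM/R) = sqrt(2 * 6.674e-11 * 1.666782e+31 / 3.353274e+09) = 814541.0556

814541.0556 m/s


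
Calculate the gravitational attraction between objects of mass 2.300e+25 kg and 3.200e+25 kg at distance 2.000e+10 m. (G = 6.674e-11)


F = G*m1*m2/r^2 = 6.674e-11 * 2.300e+25 * 3.200e+25 / (2.000e+10)^2 = 6.674e-11 * 7.360e+50 / 4.000e+20 = 1.228e+20

1.228e+20 N


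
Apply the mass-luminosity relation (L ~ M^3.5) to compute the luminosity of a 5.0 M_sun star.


L/L_sun = (M/M_sun)^3.5 = 5.0^3.5 = 279.5085

279.5085 L_sun


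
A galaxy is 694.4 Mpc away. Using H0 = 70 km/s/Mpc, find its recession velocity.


v = H0 * d = 70 * 694.4 = 48608.0

48608.0 km/s


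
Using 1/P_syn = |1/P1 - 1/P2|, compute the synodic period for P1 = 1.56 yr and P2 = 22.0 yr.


1/P_syn = |1/P1 - 1/P2| = |1/1.56 - 1/22.0| => P_syn = 1.6791

1.6791 years


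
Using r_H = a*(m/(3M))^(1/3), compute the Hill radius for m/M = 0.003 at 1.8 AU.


r_H = a * (m/3M)^(1/3) = 1.8 * (0.003/3)^(1/3) = 0.18

0.18 AU


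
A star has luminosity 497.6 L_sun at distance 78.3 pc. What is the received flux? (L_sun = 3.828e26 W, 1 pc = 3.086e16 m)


F = L / (4*pi*d^2) = 1.905e+29 / (4*pi*(2.416e+18)^2) = 2.596e-09

2.596e-09 W/m^2


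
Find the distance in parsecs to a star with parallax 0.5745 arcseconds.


d = 1/p = 1/0.5745 = 1.7406

1.7406 pc


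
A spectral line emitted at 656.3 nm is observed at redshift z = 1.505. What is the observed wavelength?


lam_obs = lam_emit * (1 + z) = 656.3 * (1 + 1.505) = 1644.0315

1644.0315 nm


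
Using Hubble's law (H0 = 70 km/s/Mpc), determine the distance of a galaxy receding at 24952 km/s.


d = v / H0 = 24952 / 70 = 356.4571

356.4571 Mpc


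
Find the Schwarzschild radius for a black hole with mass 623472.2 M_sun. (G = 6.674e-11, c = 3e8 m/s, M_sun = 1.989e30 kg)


M = 623472.2 * 1.989e30 kg = 1.240086206e+36 kg. rs = 2GM/c^2 = 2 * 6.674e-11 * 1.240086206e+36 / (3e8)^2 = 1.839e+09

1.839e+09 m


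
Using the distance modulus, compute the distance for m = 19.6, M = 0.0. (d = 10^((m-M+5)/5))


d = 10^((m - M + 5)/5) = 10^((19.6 - 0.0 + 5)/5) = 83176.3771

83176.3771 pc


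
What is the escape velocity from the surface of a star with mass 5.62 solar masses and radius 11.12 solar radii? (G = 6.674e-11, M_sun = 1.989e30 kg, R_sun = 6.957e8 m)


M = 5.62 * 1.989e30 kg = 1.117818e+31 kg; R = 11.12 * 6.957e8 m = 7.736184e+09 m. v_esc = sqrt(2GM/R) = sqrt(2 * 6.674e-11 * 1.117818e+31 / 7.736184e+09) = 439167.5605

439167.5605 m/s


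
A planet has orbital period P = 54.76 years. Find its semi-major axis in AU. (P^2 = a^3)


a = P^(2/3) = 54.76^(2/3) = 14.4203

14.4203 AU


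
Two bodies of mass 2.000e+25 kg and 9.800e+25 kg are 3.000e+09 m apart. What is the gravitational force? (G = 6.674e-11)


F = G*m1*m2/r^2 = 6.674e-11 * 2.000e+25 * 9.800e+25 / (3.000e+09)^2 = 6.674e-11 * 1.960e+51 / 9.000e+18 = 1.453e+22

1.453e+22 N


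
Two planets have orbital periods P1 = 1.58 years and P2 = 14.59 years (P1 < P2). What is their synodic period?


1/P_syn = |1/P1 - 1/P2| = |1/1.58 - 1/14.59| => P_syn = 1.7719

1.7719 years


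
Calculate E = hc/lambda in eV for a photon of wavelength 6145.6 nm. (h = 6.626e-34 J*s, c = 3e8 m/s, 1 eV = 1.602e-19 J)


E = hc/lambda = 6.626e-34 * 3e8 / 6.146e-06 = 3.235e-20 J = 0.2019 eV

0.2019 eV


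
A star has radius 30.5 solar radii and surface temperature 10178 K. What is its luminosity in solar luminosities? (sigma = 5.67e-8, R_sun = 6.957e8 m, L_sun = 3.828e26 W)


R = 30.5 * 6.957e8 m = 2.121885e+10 m. L = 4*pi*R^2*sigma*T^4 = 4*pi*(2.121885e+10)^2 * 5.67e-8 * 10178^4 = 3.442598653e+30 W. L/L_sun = 3.442598653e+30 / 3.828e26 = 8993.2044

8993.2044 L_sun


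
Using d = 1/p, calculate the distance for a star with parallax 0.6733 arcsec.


d = 1/p = 1/0.6733 = 1.4852

1.4852 pc


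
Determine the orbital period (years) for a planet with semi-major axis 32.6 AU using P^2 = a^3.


P = a^(3/2) = 32.6^1.5 = 186.1343

186.1343 years


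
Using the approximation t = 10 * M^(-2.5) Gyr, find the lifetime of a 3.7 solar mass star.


t = 10 * M^(-2.5) = 10 * 3.7^(-2.5) = 0.3797

0.3797 Gyr


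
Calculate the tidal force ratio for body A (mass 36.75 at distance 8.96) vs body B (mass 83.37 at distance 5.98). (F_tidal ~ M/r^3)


Ratio = (M1/r1^3) / (M2/r2^3) = (36.75/8.96^3) / (83.37/5.98^3) = 0.131

0.131


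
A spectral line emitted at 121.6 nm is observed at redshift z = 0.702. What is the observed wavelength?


lam_obs = lam_emit * (1 + z) = 121.6 * (1 + 0.702) = 206.9632

206.9632 nm


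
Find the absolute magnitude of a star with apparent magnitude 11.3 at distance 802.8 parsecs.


M = m - 5*log10(d) + 5 = 11.3 - 5*log10(802.8) + 5 = 1.777

1.777


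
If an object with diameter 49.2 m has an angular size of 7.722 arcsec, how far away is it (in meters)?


D = size / theta_rad, theta_rad = 7.722 * pi/(180*3600) = 3.744e-05, D = 1.314e+06

1.314e+06 m


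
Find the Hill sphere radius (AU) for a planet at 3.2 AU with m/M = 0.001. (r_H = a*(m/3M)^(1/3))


r_H = a * (m/3M)^(1/3) = 3.2 * (0.001/3)^(1/3) = 0.2219

0.2219 AU


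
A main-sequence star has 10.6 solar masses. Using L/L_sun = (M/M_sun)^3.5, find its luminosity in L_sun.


L/L_sun = (M/M_sun)^3.5 = 10.6^3.5 = 3877.6672

3877.6672 L_sun


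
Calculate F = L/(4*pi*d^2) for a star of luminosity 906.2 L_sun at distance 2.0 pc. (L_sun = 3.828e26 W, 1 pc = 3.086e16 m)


F = L / (4*pi*d^2) = 3.469e+29 / (4*pi*(6.172e+16)^2) = 7.247e-06

7.247e-06 W/m^2


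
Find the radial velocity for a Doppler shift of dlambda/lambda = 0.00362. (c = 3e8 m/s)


v = (dlambda/lambda) * c = 0.00362 * 3e8 = 1.086e+06

1.086e+06 m/s


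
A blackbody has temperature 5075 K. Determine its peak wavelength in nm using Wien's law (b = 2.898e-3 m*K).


lam_max = b / T = 2.898e-3 / 5075 = 5.710e-07 m = 571.0345 nm

571.0345 nm


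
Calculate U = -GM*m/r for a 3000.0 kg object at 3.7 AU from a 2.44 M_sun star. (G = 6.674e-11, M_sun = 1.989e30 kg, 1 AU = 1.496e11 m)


M = 2.44 * 1.989e30 kg = 4.85316e+30 kg; r = 3.7 AU * 1.496e11 m/AU = 5.5352e+11 m. U = -GM*m/r = -(6.674e-11 * 4.85316e+30 * 3000.0) / 5.5352e+11 = -1.755e+12

-1.755e+12 J


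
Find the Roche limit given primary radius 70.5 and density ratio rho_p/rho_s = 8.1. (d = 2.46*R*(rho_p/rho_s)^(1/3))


d_Roche = 2.46 * 70.5 * 8.1^(1/3) = 348.2993

348.2993


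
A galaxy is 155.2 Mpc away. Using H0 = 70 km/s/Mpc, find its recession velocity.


v = H0 * d = 70 * 155.2 = 10864.0

10864.0 km/s


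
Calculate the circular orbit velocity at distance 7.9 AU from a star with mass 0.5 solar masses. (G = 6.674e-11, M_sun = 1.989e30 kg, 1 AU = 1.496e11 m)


v = sqrt(GM/r) = sqrt(6.674e-11 * 9.945e+29 / 1.182e+12) = 7494.0425

7494.0425 m/s


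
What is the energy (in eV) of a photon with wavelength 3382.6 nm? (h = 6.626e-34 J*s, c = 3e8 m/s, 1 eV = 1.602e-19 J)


E = hc/lambda = 6.626e-34 * 3e8 / 3.383e-06 = 5.877e-20 J = 0.3668 eV

0.3668 eV


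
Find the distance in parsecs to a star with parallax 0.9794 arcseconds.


d = 1/p = 1/0.9794 = 1.021

1.021 pc


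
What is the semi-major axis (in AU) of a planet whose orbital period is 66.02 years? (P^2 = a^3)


a = P^(2/3) = 66.02^(2/3) = 16.3349

16.3349 AU


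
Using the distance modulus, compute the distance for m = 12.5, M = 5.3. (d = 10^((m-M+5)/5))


d = 10^((m - M + 5)/5) = 10^((12.5 - 5.3 + 5)/5) = 275.4229

275.4229 pc


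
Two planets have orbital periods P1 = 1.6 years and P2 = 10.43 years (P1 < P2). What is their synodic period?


1/P_syn = |1/P1 - 1/P2| = |1/1.6 - 1/10.43| => P_syn = 1.8899

1.8899 years


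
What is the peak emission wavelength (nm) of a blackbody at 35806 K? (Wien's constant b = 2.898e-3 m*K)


lam_max = b / T = 2.898e-3 / 35806 = 8.094e-08 m = 80.9362 nm

80.9362 nm


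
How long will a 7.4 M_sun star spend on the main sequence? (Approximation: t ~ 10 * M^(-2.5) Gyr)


t = 10 * M^(-2.5) = 10 * 7.4^(-2.5) = 0.0671

0.0671 Gyr


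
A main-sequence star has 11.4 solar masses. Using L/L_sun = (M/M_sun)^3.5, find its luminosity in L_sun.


L/L_sun = (M/M_sun)^3.5 = 11.4^3.5 = 5002.2683

5002.2683 L_sun


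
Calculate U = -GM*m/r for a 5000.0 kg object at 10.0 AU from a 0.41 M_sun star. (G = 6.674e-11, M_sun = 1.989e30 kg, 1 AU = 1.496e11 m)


M = 0.41 * 1.989e30 kg = 8.1549e+29 kg; r = 10.0 AU * 1.496e11 m/AU = 1.496e+12 m. U = -GM*m/r = -(6.674e-11 * 8.1549e+29 * 5000.0) / 1.496e+12 = -1.819e+11

-1.819e+11 J


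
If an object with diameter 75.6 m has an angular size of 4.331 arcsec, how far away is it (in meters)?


D = size / theta_rad, theta_rad = 4.331 * pi/(180*3600) = 2.100e-05, D = 3.600e+06

3.600e+06 m


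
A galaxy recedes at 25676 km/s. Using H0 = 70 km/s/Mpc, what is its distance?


d = v / H0 = 25676 / 70 = 366.8

366.8 Mpc


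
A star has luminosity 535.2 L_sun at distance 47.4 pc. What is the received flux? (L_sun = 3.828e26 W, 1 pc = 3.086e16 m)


F = L / (4*pi*d^2) = 2.049e+29 / (4*pi*(1.463e+18)^2) = 7.620e-09

7.620e-09 W/m^2


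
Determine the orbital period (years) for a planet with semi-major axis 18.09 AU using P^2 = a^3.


P = a^(3/2) = 18.09^1.5 = 76.941

76.941 years


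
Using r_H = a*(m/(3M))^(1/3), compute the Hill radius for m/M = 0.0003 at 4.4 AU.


r_H = a * (m/3M)^(1/3) = 4.4 * (0.0003/3)^(1/3) = 0.2042

0.2042 AU


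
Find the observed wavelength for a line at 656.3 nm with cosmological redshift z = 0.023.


lam_obs = lam_emit * (1 + z) = 656.3 * (1 + 0.023) = 671.3949

671.3949 nm


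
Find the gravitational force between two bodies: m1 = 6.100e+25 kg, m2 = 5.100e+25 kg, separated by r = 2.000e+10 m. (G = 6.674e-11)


F = G*m1*m2/r^2 = 6.674e-11 * 6.100e+25 * 5.100e+25 / (2.000e+10)^2 = 6.674e-11 * 3.111e+51 / 4.000e+20 = 5.191e+20

5.191e+20 N


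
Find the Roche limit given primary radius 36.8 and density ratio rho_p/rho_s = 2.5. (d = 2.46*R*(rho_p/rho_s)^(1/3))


d_Roche = 2.46 * 36.8 * 2.5^(1/3) = 122.8654

122.8654


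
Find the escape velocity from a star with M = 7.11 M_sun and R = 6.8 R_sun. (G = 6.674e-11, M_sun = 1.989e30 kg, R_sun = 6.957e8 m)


M = 7.11 * 1.989e30 kg = 1.414179e+31 kg; R = 6.8 * 6.957e8 m = 4.73076e+09 m. v_esc = sqrt(2GM/R) = sqrt(2 * 6.674e-11 * 1.414179e+31 / 4.73076e+09) = 631676.6637

631676.6637 m/s


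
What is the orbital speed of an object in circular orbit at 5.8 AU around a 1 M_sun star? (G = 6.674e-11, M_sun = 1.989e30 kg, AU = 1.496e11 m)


v = sqrt(GM/r) = sqrt(6.674e-11 * 1.989e+30 / 8.677e+11) = 12368.8892

12368.8892 m/s


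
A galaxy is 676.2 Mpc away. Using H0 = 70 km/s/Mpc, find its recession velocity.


v = H0 * d = 70 * 676.2 = 47334.0

47334.0 km/s


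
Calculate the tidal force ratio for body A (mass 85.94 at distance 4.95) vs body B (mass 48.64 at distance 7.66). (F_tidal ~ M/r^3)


Ratio = (M1/r1^3) / (M2/r2^3) = (85.94/4.95^3) / (48.64/7.66^3) = 6.5475

6.5475


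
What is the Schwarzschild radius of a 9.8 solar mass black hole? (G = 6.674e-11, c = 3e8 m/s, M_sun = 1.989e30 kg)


M = 9.8 * 1.989e30 kg = 1.94922e+31 kg. rs = 2GM/c^2 = 2 * 6.674e-11 * 1.94922e+31 / (3e8)^2 = 28909.0984

28909.0984 m


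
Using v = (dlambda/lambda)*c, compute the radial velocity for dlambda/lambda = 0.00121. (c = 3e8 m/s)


v = (dlambda/lambda) * c = 0.00121 * 3e8 = 363000.0

363000.0 m/s


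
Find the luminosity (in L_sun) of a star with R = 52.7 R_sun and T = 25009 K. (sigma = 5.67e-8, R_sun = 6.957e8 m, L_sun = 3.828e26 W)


R = 52.7 * 6.957e8 m = 3.666339e+10 m. L = 4*pi*R^2*sigma*T^4 = 4*pi*(3.666339e+10)^2 * 5.67e-8 * 25009^4 = 3.746652948e+32 W. L/L_sun = 3.746652948e+32 / 3.828e26 = 978749.4638

978749.4638 L_sun


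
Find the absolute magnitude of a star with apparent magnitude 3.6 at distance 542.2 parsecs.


M = m - 5*log10(d) + 5 = 3.6 - 5*log10(542.2) + 5 = -5.0708

-5.0708


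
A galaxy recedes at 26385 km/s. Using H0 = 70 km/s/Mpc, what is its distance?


d = v / H0 = 26385 / 70 = 376.9286

376.9286 Mpc


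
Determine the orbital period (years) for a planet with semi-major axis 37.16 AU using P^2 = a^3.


P = a^(3/2) = 37.16^1.5 = 226.5237

226.5237 years


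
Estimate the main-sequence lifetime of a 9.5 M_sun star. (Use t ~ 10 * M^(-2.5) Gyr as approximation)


t = 10 * M^(-2.5) = 10 * 9.5^(-2.5) = 0.0359

0.0359 Gyr


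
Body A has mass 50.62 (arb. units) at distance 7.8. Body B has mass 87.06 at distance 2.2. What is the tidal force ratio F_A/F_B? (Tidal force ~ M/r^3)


Ratio = (M1/r1^3) / (M2/r2^3) = (50.62/7.8^3) / (87.06/2.2^3) = 0.013

0.013


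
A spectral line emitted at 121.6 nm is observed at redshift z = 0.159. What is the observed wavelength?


lam_obs = lam_emit * (1 + z) = 121.6 * (1 + 0.159) = 140.9344

140.9344 nm


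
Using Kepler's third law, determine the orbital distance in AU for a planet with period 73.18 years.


a = P^(2/3) = 73.18^(2/3) = 17.4956

17.4956 AU


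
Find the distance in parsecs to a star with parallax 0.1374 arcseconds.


d = 1/p = 1/0.1374 = 7.278

7.278 pc


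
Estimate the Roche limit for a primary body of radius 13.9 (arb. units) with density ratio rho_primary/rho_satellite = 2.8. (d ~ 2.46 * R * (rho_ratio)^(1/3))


d_Roche = 2.46 * 13.9 * 2.8^(1/3) = 48.1951

48.1951


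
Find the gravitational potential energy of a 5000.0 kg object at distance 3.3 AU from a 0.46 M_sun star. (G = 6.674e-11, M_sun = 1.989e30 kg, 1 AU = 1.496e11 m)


M = 0.46 * 1.989e30 kg = 9.1494e+29 kg; r = 3.3 AU * 1.496e11 m/AU = 4.9368e+11 m. U = -GM*m/r = -(6.674e-11 * 9.1494e+29 * 5000.0) / 4.9368e+11 = -6.184e+11

-6.184e+11 J


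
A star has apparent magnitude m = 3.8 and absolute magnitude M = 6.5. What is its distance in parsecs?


d = 10^((m - M + 5)/5) = 10^((3.8 - 6.5 + 5)/5) = 2.884

2.884 pc


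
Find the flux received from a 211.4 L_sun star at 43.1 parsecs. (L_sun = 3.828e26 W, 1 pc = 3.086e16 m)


F = L / (4*pi*d^2) = 8.092e+28 / (4*pi*(1.330e+18)^2) = 3.640e-09

3.640e-09 W/m^2


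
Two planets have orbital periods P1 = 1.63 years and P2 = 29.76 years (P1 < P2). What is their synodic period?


1/P_syn = |1/P1 - 1/P2| = |1/1.63 - 1/29.76| => P_syn = 1.7245

1.7245 years


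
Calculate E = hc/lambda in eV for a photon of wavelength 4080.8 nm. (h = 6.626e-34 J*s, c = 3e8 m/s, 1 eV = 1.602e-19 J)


E = hc/lambda = 6.626e-34 * 3e8 / 4.081e-06 = 4.871e-20 J = 0.3041 eV

0.3041 eV


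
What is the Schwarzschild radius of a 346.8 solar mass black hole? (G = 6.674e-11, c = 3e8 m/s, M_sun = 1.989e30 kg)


M = 346.8 * 1.989e30 kg = 6.897852e+32 kg. rs = 2GM/c^2 = 2 * 6.674e-11 * 6.897852e+32 / (3e8)^2 = 1.023e+06

1.023e+06 m


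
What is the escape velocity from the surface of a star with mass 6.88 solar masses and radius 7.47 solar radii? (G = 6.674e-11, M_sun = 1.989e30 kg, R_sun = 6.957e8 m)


M = 6.88 * 1.989e30 kg = 1.368432e+31 kg; R = 7.47 * 6.957e8 m = 5.196879e+09 m. v_esc = sqrt(2GM/R) = sqrt(2 * 6.674e-11 * 1.368432e+31 / 5.196879e+09) = 592854.891

592854.891 m/s


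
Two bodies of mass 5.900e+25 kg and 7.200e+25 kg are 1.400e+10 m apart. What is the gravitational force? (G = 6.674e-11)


F = G*m1*m2/r^2 = 6.674e-11 * 5.900e+25 * 7.200e+25 / (1.400e+10)^2 = 6.674e-11 * 4.248e+51 / 1.960e+20 = 1.446e+21

1.446e+21 N


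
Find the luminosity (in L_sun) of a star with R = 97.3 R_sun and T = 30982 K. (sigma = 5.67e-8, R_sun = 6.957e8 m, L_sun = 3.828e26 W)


R = 97.3 * 6.957e8 m = 6.769161e+10 m. L = 4*pi*R^2*sigma*T^4 = 4*pi*(6.769161e+10)^2 * 5.67e-8 * 30982^4 = 3.008156374e+33 W. L/L_sun = 3.008156374e+33 / 3.828e26 = 7.858e+06

7.858e+06 L_sun


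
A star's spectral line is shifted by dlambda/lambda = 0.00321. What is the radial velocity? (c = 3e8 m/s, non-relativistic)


v = (dlambda/lambda) * c = 0.00321 * 3e8 = 963000.0

963000.0 m/s


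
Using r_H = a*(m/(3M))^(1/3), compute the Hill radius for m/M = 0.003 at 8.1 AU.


r_H = a * (m/3M)^(1/3) = 8.1 * (0.003/3)^(1/3) = 0.81

0.81 AU


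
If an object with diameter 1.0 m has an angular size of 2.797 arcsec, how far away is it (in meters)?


D = size / theta_rad, theta_rad = 2.797 * pi/(180*3600) = 1.356e-05, D = 73745.0147

73745.0147 m


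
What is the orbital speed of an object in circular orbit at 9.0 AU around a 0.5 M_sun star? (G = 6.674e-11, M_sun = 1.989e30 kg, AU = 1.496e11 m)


v = sqrt(GM/r) = sqrt(6.674e-11 * 9.945e+29 / 1.346e+12) = 7021.1531

7021.1531 m/s


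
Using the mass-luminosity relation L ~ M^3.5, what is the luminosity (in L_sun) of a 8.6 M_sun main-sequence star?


L/L_sun = (M/M_sun)^3.5 = 8.6^3.5 = 1865.2823

1865.2823 L_sun


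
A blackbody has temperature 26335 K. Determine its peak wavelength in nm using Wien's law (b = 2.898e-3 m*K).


lam_max = b / T = 2.898e-3 / 26335 = 1.100e-07 m = 110.0437 nm

110.0437 nm


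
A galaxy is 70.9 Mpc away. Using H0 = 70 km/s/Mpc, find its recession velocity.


v = H0 * d = 70 * 70.9 = 4963.0

4963.0 km/s


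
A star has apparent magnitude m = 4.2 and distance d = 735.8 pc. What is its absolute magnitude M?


M = m - 5*log10(d) + 5 = 4.2 - 5*log10(735.8) + 5 = -5.1338

-5.1338


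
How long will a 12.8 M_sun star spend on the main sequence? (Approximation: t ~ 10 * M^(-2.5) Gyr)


t = 10 * M^(-2.5) = 10 * 12.8^(-2.5) = 0.0171

0.0171 Gyr


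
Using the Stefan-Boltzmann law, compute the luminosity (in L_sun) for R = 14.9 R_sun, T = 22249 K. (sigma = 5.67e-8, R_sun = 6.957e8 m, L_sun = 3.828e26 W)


R = 14.9 * 6.957e8 m = 1.036593e+10 m. L = 4*pi*R^2*sigma*T^4 = 4*pi*(1.036593e+10)^2 * 5.67e-8 * 22249^4 = 1.876080419e+31 W. L/L_sun = 1.876080419e+31 / 3.828e26 = 49009.4153

49009.4153 L_sun


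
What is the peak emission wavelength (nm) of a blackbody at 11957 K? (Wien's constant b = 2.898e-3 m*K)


lam_max = b / T = 2.898e-3 / 11957 = 2.424e-07 m = 242.3685 nm

242.3685 nm


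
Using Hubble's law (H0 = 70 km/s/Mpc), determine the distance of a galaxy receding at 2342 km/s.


d = v / H0 = 2342 / 70 = 33.4571

33.4571 Mpc


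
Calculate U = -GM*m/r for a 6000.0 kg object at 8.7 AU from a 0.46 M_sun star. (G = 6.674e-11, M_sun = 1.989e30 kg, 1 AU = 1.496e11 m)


M = 0.46 * 1.989e30 kg = 9.1494e+29 kg; r = 8.7 AU * 1.496e11 m/AU = 1.30152e+12 m. U = -GM*m/r = -(6.674e-11 * 9.1494e+29 * 6000.0) / 1.30152e+12 = -2.815e+11

-2.815e+11 J


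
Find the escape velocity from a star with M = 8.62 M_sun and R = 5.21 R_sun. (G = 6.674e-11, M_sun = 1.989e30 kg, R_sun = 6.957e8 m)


M = 8.62 * 1.989e30 kg = 1.714518e+31 kg; R = 5.21 * 6.957e8 m = 3.624597e+09 m. v_esc = sqrt(2GM/R) = sqrt(2 * 6.674e-11 * 1.714518e+31 / 3.624597e+09) = 794601.2797

794601.2797 m/s


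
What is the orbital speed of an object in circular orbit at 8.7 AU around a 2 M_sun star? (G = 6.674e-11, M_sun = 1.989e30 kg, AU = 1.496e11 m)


v = sqrt(GM/r) = sqrt(6.674e-11 * 3.978e+30 / 1.302e+12) = 14282.363

14282.363 m/s


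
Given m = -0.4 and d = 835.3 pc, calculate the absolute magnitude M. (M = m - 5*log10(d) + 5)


M = m - 5*log10(d) + 5 = -0.4 - 5*log10(835.3) + 5 = -10.0092

-10.0092


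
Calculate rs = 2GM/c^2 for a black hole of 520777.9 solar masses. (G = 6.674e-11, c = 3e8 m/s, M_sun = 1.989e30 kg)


M = 520777.9 * 1.989e30 kg = 1.035827243e+36 kg. rs = 2GM/c^2 = 2 * 6.674e-11 * 1.035827243e+36 / (3e8)^2 = 1.536e+09

1.536e+09 m


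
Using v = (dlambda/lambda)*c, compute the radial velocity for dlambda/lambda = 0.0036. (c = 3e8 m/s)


v = (dlambda/lambda) * c = 0.0036 * 3e8 = 1.080e+06

1.080e+06 m/s


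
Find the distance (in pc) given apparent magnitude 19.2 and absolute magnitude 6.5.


d = 10^((m - M + 5)/5) = 10^((19.2 - 6.5 + 5)/5) = 3467.3685

3467.3685 pc


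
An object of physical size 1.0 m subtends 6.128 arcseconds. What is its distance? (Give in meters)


D = size / theta_rad, theta_rad = 6.128 * pi/(180*3600) = 2.971e-05, D = 33659.4005

33659.4005 m


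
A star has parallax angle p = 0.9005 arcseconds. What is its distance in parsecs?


d = 1/p = 1/0.9005 = 1.1105

1.1105 pc


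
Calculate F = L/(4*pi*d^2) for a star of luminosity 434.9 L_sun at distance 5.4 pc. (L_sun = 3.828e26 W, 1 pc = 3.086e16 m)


F = L / (4*pi*d^2) = 1.665e+29 / (4*pi*(1.666e+17)^2) = 4.771e-07

4.771e-07 W/m^2
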